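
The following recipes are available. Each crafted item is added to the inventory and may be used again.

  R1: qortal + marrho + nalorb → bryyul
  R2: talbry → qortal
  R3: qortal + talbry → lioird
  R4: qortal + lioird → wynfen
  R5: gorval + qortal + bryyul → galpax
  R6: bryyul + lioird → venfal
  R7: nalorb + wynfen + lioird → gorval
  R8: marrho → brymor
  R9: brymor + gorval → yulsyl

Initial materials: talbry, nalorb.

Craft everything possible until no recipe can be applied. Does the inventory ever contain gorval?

talbry → qortal (R2).
qortal + talbry → lioird (R3).
qortal + lioird → wynfen (R4).
Using R7, nalorb, wynfen, and lioird make gorval.

Yes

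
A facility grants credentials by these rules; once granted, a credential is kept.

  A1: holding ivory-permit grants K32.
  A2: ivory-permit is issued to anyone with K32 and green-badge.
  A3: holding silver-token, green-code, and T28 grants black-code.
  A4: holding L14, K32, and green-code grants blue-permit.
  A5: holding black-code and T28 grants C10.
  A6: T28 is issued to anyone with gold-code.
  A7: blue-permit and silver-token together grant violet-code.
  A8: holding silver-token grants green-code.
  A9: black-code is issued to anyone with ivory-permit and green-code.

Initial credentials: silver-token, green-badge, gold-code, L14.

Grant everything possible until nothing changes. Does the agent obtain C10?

Holding silver-token grants green-code (A8).
Holding gold-code grants T28 (A6).
Holding silver-token, green-code, and T28 grants black-code (A3).
Holding black-code and T28 grants C10 (A5).

Yes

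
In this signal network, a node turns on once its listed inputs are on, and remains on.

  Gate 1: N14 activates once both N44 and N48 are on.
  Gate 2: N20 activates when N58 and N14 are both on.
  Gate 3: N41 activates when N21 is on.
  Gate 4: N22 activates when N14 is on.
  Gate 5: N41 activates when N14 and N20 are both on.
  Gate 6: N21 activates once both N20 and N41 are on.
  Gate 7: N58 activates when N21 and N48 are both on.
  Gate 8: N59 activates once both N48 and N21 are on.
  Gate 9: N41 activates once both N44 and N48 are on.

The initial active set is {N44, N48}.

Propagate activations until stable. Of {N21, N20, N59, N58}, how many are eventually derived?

N21 would need N20 and N41 (Gate 6), but N20 never turns on.
N20 would need N58 and N14 (Gate 2), but N58 never turns on.
N59 would need N48 and N21 (Gate 8), but N21 never turns on.
N58 would need N21 and N48 (Gate 7), but N21 never turns on.
None of the 4 are reached.

0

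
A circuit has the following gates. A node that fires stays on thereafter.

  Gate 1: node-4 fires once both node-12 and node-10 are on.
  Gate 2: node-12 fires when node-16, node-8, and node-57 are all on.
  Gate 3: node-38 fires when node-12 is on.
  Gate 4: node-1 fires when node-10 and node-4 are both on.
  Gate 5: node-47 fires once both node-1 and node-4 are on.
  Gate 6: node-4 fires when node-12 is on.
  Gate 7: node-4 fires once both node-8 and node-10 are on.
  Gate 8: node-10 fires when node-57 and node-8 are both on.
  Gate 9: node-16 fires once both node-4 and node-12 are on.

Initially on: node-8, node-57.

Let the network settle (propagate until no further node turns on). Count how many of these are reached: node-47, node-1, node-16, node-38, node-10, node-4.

4

node-57 and node-8 are on, so node-10 fires (Gate 8).
Gate 7: node-8 and node-10 on → node-4 on.
Gate 4: node-10 and node-4 on → node-1 on.
node-1 and node-4 are on, so node-47 fires (Gate 5).
node-47: reached.
node-1: reached.
node-16 would need node-4 and node-12 (Gate 9), but node-12 never turns on.
node-38 would need node-12 (Gate 3), but node-12 never turns on.
node-10: reached.
node-4: reached.
Reached: node-47, node-1, node-10, and node-4 — 4 of the 6.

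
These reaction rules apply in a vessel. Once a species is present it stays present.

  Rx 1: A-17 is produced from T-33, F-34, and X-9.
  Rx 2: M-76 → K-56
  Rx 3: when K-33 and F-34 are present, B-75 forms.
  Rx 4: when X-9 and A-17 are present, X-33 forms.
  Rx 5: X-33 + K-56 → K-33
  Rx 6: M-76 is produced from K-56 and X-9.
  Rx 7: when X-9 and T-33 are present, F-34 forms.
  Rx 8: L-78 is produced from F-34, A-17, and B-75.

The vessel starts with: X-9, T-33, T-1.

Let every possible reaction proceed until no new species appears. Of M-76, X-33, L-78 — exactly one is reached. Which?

X-33

X-9 and T-33 present → F-34 forms (Rx 7).
T-33, F-34, and X-9 present → A-17 forms (Rx 1).
X-9 and A-17 present → X-33 forms (Rx 4).
L-78 would need F-34, A-17, and B-75 (Rx 8), but B-75 never forms. M-76 would need K-56 and X-9 (Rx 6), but K-56 never forms.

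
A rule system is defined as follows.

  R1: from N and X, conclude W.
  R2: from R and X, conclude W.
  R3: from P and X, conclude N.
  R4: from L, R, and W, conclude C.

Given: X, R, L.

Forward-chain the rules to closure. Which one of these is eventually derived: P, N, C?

C

R and X hold, so W follows (R2).
From L, R, and W, R4 gives C.
N would need P and X (R3), but P is never established. No rule produces P, and it is not given.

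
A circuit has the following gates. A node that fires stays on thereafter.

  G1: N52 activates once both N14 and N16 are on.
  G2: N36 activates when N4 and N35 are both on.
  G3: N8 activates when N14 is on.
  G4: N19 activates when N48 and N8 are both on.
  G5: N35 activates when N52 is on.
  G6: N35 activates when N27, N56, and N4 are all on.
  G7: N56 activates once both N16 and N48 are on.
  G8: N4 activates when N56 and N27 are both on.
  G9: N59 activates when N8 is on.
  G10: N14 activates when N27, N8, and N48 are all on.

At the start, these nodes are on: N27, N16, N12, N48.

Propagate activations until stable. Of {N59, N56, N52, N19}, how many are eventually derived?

1

G7: N16 and N48 on → N56 on.
N59 would need N8 (G9), but N8 never turns on.
N56: reached.
N52 would need N14 and N16 (G1), but N14 never turns on.
N19 would need N48 and N8 (G4), but N8 never turns on.
Reached: N56 — 1 of the 4.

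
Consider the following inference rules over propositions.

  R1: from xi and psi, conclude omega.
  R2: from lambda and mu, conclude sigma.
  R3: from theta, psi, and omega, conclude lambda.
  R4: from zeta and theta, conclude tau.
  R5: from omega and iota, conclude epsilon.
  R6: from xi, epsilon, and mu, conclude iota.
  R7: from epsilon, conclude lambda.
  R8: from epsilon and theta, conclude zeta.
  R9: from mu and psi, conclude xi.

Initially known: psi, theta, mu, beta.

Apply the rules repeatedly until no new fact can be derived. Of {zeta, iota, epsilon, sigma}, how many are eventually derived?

From mu and psi, R9 gives xi.
From xi and psi, R1 gives omega.
theta, psi, and omega hold, so lambda follows (R3).
From lambda and mu, R2 gives sigma.
zeta would need epsilon and theta (R8), but epsilon is never established.
iota would need xi, epsilon, and mu (R6), but epsilon is never established.
epsilon would need omega and iota (R5), but iota is never established.
sigma: reached.
Reached: sigma — 1 of the 4.

1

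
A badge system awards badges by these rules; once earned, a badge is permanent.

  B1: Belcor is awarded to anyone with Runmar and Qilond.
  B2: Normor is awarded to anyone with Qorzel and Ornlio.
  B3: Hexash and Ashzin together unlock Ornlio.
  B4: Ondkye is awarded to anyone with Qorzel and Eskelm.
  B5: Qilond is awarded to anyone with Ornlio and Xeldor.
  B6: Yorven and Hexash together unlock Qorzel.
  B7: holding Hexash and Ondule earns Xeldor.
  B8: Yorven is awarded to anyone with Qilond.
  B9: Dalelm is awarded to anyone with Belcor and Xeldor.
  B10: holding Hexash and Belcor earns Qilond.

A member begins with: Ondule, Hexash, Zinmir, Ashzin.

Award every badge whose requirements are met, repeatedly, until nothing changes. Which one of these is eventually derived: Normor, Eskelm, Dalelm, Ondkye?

With Hexash and Ashzin, Ornlio is earned (B3).
With Hexash and Ondule, Xeldor is earned (B7).
With Ornlio and Xeldor, Qilond is earned (B5).
With Qilond, Yorven is earned (B8).
With Yorven and Hexash, Qorzel is earned (B6).
With Qorzel and Ornlio, Normor is earned (B2).
Ondkye would need Qorzel and Eskelm (B4), but Eskelm is never earned. Dalelm would need Belcor and Xeldor (B9), but Belcor is never earned. No rule produces Eskelm, and it is not given.

Normor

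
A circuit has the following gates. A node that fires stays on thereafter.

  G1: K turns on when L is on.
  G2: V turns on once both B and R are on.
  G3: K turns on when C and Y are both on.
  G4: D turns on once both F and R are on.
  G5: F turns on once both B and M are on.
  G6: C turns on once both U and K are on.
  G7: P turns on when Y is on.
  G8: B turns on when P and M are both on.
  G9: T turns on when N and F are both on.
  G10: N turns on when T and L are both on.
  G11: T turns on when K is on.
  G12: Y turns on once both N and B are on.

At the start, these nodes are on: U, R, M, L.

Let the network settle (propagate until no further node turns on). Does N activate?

L is on, so K turns on (G1).
K is on, so T turns on (G11).
G10: T and L on → N on.

Yes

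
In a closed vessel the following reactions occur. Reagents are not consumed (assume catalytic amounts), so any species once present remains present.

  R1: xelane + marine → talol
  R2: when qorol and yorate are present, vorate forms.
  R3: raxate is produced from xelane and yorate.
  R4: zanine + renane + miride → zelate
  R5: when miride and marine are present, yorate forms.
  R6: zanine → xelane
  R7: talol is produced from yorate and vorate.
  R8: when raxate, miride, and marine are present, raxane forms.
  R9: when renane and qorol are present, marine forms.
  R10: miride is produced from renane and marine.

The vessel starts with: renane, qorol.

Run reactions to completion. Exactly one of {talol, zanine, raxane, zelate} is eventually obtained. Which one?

talol

renane and qorol present → marine forms (R9).
renane and marine present → miride forms (R10).
miride and marine present → yorate forms (R5).
qorol and yorate present → vorate forms (R2).
yorate and vorate present → talol forms (R7).
zelate would need zanine, renane, and miride (R4), but zanine never forms. No rule produces zanine, and it is not given. raxane would need raxate, miride, and marine (R8), but raxate never forms.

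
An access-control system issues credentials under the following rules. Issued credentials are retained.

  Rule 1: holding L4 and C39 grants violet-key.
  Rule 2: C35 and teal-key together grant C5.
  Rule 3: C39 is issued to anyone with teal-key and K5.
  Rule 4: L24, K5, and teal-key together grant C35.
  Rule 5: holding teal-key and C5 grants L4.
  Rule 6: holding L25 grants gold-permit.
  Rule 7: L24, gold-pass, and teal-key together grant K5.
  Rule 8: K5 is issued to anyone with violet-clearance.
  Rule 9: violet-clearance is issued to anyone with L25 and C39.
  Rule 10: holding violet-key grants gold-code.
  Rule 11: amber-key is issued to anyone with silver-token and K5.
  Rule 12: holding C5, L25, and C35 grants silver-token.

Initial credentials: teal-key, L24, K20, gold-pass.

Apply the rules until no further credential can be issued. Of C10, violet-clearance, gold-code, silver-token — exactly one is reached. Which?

Holding L24, gold-pass, and teal-key grants K5 (Rule 7).
Holding L24, K5, and teal-key grants C35 (Rule 4).
Holding teal-key and K5 grants C39 (Rule 3).
Holding C35 and teal-key grants C5 (Rule 2).
Holding teal-key and C5 grants L4 (Rule 5).
Holding L4 and C39 grants violet-key (Rule 1).
Holding violet-key grants gold-code (Rule 10).
No rule produces C10, and it is not given. violet-clearance would need L25 and C39 (Rule 9), but L25 is never granted. silver-token would need C5, L25, and C35 (Rule 12), but L25 is never granted.

gold-code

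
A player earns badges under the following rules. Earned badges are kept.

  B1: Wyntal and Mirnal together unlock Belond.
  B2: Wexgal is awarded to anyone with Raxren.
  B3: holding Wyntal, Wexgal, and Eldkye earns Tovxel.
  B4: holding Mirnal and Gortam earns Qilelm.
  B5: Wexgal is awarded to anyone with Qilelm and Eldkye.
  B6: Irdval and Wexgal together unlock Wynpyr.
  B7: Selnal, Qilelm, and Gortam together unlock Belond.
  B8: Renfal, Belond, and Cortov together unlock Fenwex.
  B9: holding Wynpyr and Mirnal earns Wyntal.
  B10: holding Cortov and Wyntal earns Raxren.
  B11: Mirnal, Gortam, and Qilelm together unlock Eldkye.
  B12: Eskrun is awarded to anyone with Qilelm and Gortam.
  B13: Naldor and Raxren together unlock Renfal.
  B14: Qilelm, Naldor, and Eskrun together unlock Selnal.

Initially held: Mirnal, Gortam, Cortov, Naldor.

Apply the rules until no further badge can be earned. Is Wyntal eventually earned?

No

Wyntal would need Wynpyr and Mirnal (B9), but Wynpyr is never earned.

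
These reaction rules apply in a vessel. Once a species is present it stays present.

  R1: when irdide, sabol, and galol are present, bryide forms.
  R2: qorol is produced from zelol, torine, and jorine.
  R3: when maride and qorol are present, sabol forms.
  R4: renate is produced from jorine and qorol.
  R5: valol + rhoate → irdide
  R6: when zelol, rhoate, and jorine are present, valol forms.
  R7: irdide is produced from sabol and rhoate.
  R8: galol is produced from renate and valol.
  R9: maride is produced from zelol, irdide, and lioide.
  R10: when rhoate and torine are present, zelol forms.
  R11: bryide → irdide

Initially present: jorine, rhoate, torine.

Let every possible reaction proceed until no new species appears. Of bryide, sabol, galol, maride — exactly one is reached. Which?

galol

rhoate and torine present → zelol forms (R10).
zelol, rhoate, and jorine present → valol forms (R6).
zelol, torine, and jorine present → qorol forms (R2).
jorine and qorol present → renate forms (R4).
renate and valol present → galol forms (R8).
maride would need zelol, irdide, and lioide (R9), but lioide never forms. bryide would need irdide, sabol, and galol (R1), but sabol never forms. sabol would need maride and qorol (R3), but maride never forms.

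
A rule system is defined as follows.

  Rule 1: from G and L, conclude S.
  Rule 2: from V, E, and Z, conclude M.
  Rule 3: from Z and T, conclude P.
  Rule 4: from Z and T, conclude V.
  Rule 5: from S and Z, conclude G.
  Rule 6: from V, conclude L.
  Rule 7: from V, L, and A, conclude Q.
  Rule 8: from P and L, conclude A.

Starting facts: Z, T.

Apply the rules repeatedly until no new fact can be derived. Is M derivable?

M would need V, E, and Z (Rule 2), but E is never established.

No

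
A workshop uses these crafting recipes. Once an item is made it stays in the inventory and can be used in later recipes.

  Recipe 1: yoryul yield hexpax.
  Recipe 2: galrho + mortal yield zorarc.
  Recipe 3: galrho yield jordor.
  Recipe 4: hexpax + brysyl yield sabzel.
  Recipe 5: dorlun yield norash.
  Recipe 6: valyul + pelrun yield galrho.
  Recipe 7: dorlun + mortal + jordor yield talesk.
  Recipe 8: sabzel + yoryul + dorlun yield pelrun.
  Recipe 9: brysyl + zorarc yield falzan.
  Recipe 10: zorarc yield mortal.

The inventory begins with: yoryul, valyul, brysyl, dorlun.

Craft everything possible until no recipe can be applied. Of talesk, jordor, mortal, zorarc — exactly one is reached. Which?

Using Recipe 1, yoryul makes hexpax.
hexpax + brysyl → sabzel (Recipe 4).
Using Recipe 8, sabzel, yoryul, and dorlun make pelrun.
valyul + pelrun → galrho (Recipe 6).
Using Recipe 3, galrho makes jordor.
zorarc would need galrho and mortal (Recipe 2), but mortal is never obtained. mortal would need zorarc (Recipe 10), but zorarc is never obtained. talesk would need dorlun, mortal, and jordor (Recipe 7), but mortal is never obtained.

jordor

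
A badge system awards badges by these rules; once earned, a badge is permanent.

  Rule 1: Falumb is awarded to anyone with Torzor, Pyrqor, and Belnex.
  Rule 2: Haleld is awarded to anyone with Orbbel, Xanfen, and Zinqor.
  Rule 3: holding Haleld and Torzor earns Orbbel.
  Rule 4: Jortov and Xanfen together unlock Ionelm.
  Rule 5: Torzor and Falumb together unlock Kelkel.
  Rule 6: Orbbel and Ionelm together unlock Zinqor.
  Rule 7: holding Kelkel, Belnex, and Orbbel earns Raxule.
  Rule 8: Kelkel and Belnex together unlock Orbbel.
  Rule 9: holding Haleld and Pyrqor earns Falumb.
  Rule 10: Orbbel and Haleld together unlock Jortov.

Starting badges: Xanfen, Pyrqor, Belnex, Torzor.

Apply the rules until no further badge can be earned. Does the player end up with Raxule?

Yes

With Torzor, Pyrqor, and Belnex, Falumb is earned (Rule 1).
With Torzor and Falumb, Kelkel is earned (Rule 5).
With Kelkel and Belnex, Orbbel is earned (Rule 8).
With Kelkel, Belnex, and Orbbel, Raxule is earned (Rule 7).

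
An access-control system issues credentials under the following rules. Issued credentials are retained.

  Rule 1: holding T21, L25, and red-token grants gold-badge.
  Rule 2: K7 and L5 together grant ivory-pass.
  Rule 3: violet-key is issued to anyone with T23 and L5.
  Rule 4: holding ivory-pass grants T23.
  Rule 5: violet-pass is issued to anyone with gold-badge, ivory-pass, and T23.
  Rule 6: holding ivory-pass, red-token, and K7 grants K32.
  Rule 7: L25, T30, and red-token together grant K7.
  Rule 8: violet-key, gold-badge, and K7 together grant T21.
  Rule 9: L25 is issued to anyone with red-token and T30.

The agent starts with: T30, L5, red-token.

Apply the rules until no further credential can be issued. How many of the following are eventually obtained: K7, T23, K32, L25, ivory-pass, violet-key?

Holding red-token and T30 grants L25 (Rule 9).
Holding L25, T30, and red-token grants K7 (Rule 7).
Holding K7 and L5 grants ivory-pass (Rule 2).
Holding ivory-pass, red-token, and K7 grants K32 (Rule 6).
Holding ivory-pass grants T23 (Rule 4).
Holding T23 and L5 grants violet-key (Rule 3).
K7: reached.
T23: reached.
K32: reached.
L25: reached.
ivory-pass: reached.
violet-key: reached.
All 6 are reached.

6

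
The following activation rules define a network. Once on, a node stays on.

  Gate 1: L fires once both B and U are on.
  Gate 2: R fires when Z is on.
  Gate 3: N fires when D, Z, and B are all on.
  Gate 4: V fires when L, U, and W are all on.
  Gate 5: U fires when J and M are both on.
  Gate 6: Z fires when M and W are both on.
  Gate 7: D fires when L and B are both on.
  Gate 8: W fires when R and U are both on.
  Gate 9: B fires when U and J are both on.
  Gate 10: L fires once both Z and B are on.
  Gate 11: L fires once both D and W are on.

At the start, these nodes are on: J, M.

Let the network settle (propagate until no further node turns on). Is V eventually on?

V would need L, U, and W (Gate 4), but W never turns on.

No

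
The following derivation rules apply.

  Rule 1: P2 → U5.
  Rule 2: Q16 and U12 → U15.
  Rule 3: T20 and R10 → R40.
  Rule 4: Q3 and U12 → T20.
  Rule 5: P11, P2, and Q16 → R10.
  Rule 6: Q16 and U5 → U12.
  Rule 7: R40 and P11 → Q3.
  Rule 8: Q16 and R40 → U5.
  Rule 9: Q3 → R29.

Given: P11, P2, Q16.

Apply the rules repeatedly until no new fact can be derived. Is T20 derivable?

T20 would need Q3 and U12 (Rule 4), but Q3 is never established.

No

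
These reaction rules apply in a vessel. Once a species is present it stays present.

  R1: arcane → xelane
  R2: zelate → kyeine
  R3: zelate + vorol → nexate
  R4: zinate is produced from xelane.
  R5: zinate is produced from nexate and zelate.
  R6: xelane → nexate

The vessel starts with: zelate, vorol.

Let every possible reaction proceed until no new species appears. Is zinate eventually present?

zelate and vorol present → nexate forms (R3).
nexate and zelate present → zinate forms (R5).

Yes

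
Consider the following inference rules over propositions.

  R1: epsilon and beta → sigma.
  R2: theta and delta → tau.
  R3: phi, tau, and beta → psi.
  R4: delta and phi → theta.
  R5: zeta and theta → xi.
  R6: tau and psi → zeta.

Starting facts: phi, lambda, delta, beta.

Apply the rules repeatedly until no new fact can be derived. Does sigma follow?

No

sigma would need epsilon and beta (R1), but epsilon is never established.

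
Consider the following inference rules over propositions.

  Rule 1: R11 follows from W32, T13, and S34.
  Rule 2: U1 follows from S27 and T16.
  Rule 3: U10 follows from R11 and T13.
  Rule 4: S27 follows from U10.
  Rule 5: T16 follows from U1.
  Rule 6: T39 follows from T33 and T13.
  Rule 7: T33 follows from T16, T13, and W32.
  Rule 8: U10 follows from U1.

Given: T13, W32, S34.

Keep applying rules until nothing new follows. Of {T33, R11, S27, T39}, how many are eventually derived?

2

From W32, T13, and S34, Rule 1 gives R11.
From R11 and T13, Rule 3 gives U10.
U10 holds, so S27 follows (Rule 4).
T33 would need T16, T13, and W32 (Rule 7), but T16 is never established.
R11: reached.
S27: reached.
T39 would need T33 and T13 (Rule 6), but T33 is never established.
Reached: R11 and S27 — 2 of the 4.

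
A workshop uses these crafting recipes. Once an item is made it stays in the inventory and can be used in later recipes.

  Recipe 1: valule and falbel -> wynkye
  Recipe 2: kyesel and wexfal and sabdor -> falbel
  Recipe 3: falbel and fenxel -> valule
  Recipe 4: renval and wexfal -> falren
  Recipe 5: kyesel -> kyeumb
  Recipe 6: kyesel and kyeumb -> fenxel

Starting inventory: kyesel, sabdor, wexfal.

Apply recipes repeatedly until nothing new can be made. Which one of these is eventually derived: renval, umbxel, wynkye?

kyesel and wexfal and sabdor -> falbel (Recipe 2).
kyesel -> kyeumb (Recipe 5).
Using Recipe 6, kyesel and kyeumb make fenxel.
falbel and fenxel -> valule (Recipe 3).
Using Recipe 1, valule and falbel make wynkye.
No rule produces umbxel, and it is not given. No rule produces renval, and it is not given.

wynkye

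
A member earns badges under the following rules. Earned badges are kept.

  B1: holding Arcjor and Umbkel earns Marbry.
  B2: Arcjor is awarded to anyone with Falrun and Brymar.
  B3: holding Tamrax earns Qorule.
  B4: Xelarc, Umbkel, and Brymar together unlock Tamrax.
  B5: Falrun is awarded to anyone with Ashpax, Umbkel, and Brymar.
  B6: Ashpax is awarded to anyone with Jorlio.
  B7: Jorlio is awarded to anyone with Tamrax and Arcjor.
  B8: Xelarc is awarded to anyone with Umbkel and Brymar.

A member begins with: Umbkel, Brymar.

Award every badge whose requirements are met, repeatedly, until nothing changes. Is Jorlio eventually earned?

No

Jorlio would need Tamrax and Arcjor (B7), but Arcjor is never earned.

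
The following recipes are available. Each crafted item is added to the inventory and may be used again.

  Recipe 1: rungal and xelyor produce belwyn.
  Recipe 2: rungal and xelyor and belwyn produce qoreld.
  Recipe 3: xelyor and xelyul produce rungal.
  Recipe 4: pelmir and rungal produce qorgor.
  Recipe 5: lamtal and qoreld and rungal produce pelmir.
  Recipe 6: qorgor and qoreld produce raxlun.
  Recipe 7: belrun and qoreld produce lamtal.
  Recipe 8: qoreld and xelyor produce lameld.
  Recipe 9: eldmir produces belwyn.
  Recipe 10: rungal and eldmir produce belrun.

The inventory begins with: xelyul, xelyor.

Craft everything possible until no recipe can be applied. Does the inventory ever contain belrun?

belrun would need rungal and eldmir (Recipe 10), but eldmir is never obtained.

No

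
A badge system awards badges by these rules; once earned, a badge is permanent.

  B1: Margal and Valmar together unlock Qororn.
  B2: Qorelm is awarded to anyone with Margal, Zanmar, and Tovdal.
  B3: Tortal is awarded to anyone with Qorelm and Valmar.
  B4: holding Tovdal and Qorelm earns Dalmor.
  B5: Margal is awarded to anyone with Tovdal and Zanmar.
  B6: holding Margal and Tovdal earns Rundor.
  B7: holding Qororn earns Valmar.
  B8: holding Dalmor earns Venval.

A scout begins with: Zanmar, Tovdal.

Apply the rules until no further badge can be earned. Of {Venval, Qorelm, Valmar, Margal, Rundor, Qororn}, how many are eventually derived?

With Tovdal and Zanmar, Margal is earned (B5).
With Margal, Zanmar, and Tovdal, Qorelm is earned (B2).
With Margal and Tovdal, Rundor is earned (B6).
With Tovdal and Qorelm, Dalmor is earned (B4).
With Dalmor, Venval is earned (B8).
Venval: reached.
Qorelm: reached.
Valmar would need Qororn (B7), but Qororn is never earned.
Margal: reached.
Rundor: reached.
Qororn would need Margal and Valmar (B1), but Valmar is never earned.
Reached: Venval, Qorelm, Margal, and Rundor — 4 of the 6.

4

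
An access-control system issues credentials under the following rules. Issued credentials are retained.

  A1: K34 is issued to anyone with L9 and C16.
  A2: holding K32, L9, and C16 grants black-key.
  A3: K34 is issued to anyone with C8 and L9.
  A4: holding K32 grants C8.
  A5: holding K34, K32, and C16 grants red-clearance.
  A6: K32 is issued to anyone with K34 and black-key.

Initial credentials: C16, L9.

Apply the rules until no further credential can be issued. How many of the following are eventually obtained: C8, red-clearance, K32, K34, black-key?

1

Holding L9 and C16 grants K34 (A1).
C8 would need K32 (A4), but K32 is never granted.
red-clearance would need K34, K32, and C16 (A5), but K32 is never granted.
K32 would need K34 and black-key (A6), but black-key is never granted.
K34: reached.
black-key would need K32, L9, and C16 (A2), but K32 is never granted.
Reached: K34 — 1 of the 5.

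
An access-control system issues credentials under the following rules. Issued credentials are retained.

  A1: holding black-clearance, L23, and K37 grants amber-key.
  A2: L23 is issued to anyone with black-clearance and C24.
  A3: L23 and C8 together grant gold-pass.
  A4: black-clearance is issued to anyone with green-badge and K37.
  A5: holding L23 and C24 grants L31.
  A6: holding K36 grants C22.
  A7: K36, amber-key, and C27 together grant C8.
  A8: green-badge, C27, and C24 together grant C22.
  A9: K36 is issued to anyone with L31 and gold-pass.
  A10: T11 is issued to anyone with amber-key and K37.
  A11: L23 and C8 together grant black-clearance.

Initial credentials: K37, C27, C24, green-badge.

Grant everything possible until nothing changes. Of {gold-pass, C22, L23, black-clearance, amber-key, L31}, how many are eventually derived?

5

Holding green-badge, C27, and C24 grants C22 (A8).
Holding green-badge and K37 grants black-clearance (A4).
Holding black-clearance and C24 grants L23 (A2).
Holding black-clearance, L23, and K37 grants amber-key (A1).
Holding L23 and C24 grants L31 (A5).
gold-pass would need L23 and C8 (A3), but C8 is never granted.
C22: reached.
L23: reached.
black-clearance: reached.
amber-key: reached.
L31: reached.
Reached: C22, L23, black-clearance, amber-key, and L31 — 5 of the 6.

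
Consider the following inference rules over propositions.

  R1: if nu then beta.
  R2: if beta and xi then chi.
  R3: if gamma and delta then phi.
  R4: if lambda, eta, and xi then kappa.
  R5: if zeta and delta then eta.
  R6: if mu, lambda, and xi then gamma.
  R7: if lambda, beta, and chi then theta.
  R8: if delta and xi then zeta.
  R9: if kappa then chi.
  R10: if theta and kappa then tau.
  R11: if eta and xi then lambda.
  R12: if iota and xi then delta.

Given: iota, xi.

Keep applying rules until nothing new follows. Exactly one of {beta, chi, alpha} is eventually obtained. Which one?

chi

iota and xi hold, so delta follows (R12).
delta and xi hold, so zeta follows (R8).
From zeta and delta, R5 gives eta.
eta and xi hold, so lambda follows (R11).
lambda, eta, and xi hold, so kappa follows (R4).
kappa holds, so chi follows (R9).
beta would need nu (R1), but nu is never established. No rule produces alpha, and it is not given.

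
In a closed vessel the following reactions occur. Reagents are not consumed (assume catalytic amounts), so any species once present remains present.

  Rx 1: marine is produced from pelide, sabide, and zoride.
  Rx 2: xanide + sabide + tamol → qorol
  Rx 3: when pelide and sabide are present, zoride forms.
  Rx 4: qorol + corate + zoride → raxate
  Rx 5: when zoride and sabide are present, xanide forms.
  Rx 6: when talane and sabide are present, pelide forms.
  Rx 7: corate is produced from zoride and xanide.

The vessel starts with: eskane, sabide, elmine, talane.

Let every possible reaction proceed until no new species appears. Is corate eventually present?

talane and sabide present → pelide forms (Rx 6).
pelide and sabide present → zoride forms (Rx 3).
zoride and sabide present → xanide forms (Rx 5).
zoride and xanide present → corate forms (Rx 7).

Yes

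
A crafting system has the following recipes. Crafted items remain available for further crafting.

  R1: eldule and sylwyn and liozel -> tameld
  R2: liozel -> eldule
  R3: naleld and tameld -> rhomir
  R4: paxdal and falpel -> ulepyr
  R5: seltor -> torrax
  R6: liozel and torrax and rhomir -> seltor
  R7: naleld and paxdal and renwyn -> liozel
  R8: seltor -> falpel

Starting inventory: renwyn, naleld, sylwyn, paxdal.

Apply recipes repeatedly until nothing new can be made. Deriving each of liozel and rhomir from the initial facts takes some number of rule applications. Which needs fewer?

liozel: naleld and paxdal and renwyn -> liozel (R7). [1 rule application]
rhomir: Using R7, naleld, paxdal, and renwyn make liozel. liozel -> eldule (R2). Using R1, eldule, sylwyn, and liozel make tameld. naleld and tameld -> rhomir (R3). [4 rule applications]
liozel needs fewer.

liozel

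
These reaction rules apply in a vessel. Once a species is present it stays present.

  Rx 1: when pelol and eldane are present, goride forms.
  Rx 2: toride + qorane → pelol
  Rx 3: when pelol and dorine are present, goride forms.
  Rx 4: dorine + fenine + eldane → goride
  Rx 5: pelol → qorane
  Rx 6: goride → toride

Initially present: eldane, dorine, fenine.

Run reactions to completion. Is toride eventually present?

dorine, fenine, and eldane present → goride forms (Rx 4).
goride present → toride forms (Rx 6).

Yes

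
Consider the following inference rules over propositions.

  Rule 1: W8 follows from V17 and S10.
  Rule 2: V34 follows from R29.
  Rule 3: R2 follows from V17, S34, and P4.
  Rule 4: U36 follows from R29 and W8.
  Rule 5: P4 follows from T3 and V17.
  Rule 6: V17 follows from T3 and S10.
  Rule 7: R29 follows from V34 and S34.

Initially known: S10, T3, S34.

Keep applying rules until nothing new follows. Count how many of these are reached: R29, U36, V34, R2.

1

From T3 and S10, Rule 6 gives V17.
From T3 and V17, Rule 5 gives P4.
V17, S34, and P4 hold, so R2 follows (Rule 3).
R29 would need V34 and S34 (Rule 7), but V34 is never established.
U36 would need R29 and W8 (Rule 4), but R29 is never established.
V34 would need R29 (Rule 2), but R29 is never established.
R2: reached.
Reached: R2 — 1 of the 4.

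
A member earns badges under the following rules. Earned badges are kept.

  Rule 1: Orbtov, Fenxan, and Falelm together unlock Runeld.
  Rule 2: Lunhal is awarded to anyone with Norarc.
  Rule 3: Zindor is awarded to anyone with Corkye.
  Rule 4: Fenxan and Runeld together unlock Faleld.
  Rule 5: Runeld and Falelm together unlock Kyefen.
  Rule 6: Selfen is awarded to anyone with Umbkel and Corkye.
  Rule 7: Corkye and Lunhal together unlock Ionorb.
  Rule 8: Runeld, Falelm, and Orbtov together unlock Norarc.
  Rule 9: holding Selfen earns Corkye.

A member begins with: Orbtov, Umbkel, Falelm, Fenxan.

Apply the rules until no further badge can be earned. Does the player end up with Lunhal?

Yes

With Orbtov, Fenxan, and Falelm, Runeld is earned (Rule 1).
With Runeld, Falelm, and Orbtov, Norarc is earned (Rule 8).
With Norarc, Lunhal is earned (Rule 2).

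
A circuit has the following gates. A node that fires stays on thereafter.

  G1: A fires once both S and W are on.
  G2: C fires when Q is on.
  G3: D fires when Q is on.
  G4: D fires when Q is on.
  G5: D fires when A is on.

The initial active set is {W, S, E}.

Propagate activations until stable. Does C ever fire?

No

C would need Q (G2), but Q never turns on.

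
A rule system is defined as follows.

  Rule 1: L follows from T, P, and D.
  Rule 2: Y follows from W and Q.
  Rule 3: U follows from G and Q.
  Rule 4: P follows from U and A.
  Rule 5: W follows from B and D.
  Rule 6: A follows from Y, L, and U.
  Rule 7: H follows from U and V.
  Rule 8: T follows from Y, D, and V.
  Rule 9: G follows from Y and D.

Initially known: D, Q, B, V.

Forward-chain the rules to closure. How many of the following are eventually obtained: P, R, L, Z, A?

P would need U and A (Rule 4), but A is never established.
No rule produces R, and it is not given.
L would need T, P, and D (Rule 1), but P is never established.
No rule produces Z, and it is not given.
A would need Y, L, and U (Rule 6), but L is never established.
None of the 5 are reached.

0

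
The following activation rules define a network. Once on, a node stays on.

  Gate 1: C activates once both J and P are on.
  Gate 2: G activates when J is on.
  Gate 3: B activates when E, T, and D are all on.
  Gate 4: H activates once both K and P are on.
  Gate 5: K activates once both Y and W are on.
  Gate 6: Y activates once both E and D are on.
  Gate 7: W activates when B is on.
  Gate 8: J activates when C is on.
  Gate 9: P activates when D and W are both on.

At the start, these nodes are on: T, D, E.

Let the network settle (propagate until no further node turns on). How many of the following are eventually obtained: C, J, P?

1

Gate 3: E, T, and D on → B on.
Gate 7: B on → W on.
D and W are on, so P activates (Gate 9).
C would need J and P (Gate 1), but J never turns on.
J would need C (Gate 8), but C never turns on.
P: reached.
Reached: P — 1 of the 3.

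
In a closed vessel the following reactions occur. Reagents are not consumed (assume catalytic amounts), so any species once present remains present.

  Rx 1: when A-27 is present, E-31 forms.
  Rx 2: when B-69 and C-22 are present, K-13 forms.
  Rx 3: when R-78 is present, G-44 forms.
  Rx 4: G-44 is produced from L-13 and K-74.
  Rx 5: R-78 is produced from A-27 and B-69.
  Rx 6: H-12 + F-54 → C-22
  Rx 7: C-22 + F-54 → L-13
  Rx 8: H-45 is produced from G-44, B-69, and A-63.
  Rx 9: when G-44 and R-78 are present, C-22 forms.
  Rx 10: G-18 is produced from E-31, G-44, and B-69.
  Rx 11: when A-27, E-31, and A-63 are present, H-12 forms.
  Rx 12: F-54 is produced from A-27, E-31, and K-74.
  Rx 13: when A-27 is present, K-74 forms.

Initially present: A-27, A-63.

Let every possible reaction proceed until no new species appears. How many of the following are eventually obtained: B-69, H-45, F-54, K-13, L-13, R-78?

A-27 present → E-31 forms (Rx 1).
A-27 present → K-74 forms (Rx 13).
A-27, E-31, and A-63 present → H-12 forms (Rx 11).
A-27, E-31, and K-74 present → F-54 forms (Rx 12).
H-12 and F-54 present → C-22 forms (Rx 6).
C-22 and F-54 present → L-13 forms (Rx 7).
No rule produces B-69, and it is not given.
H-45 would need G-44, B-69, and A-63 (Rx 8), but B-69 never forms.
F-54: reached.
K-13 would need B-69 and C-22 (Rx 2), but B-69 never forms.
L-13: reached.
R-78 would need A-27 and B-69 (Rx 5), but B-69 never forms.
Reached: F-54 and L-13 — 2 of the 6.

2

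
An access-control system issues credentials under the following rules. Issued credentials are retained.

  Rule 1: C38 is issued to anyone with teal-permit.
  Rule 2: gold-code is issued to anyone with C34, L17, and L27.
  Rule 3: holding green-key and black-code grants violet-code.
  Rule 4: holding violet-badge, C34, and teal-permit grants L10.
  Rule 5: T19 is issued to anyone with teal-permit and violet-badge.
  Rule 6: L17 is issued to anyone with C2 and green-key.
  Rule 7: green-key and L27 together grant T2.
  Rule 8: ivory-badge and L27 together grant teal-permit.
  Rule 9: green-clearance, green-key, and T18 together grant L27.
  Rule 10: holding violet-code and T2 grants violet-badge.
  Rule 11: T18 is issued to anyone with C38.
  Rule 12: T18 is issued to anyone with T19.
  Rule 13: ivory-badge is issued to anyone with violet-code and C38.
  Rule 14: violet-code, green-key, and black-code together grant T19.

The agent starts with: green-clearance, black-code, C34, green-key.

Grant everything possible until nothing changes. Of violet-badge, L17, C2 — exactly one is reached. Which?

violet-badge

Holding green-key and black-code grants violet-code (Rule 3).
Holding violet-code, green-key, and black-code grants T19 (Rule 14).
Holding T19 grants T18 (Rule 12).
Holding green-clearance, green-key, and T18 grants L27 (Rule 9).
Holding green-key and L27 grants T2 (Rule 7).
Holding violet-code and T2 grants violet-badge (Rule 10).
No rule produces C2, and it is not given. L17 would need C2 and green-key (Rule 6), but C2 is never granted.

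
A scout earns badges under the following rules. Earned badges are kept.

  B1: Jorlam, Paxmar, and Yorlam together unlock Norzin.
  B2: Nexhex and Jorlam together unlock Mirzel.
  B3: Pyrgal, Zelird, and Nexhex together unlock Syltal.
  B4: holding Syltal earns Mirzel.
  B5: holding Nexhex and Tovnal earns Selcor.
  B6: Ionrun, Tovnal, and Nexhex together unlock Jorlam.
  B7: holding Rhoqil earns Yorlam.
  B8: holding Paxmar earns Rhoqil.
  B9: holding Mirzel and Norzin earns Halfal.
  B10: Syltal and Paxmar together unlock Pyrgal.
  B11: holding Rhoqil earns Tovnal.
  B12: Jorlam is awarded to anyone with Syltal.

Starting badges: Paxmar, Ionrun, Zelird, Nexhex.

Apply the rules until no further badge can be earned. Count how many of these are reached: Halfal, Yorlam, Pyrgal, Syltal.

With Paxmar, Rhoqil is earned (B8).
With Rhoqil, Tovnal is earned (B11).
With Rhoqil, Yorlam is earned (B7).
With Ionrun, Tovnal, and Nexhex, Jorlam is earned (B6).
With Nexhex and Jorlam, Mirzel is earned (B2).
With Jorlam, Paxmar, and Yorlam, Norzin is earned (B1).
With Mirzel and Norzin, Halfal is earned (B9).
Halfal: reached.
Yorlam: reached.
Pyrgal would need Syltal and Paxmar (B10), but Syltal is never earned.
Syltal would need Pyrgal, Zelird, and Nexhex (B3), but Pyrgal is never earned.
Reached: Halfal and Yorlam — 2 of the 4.

2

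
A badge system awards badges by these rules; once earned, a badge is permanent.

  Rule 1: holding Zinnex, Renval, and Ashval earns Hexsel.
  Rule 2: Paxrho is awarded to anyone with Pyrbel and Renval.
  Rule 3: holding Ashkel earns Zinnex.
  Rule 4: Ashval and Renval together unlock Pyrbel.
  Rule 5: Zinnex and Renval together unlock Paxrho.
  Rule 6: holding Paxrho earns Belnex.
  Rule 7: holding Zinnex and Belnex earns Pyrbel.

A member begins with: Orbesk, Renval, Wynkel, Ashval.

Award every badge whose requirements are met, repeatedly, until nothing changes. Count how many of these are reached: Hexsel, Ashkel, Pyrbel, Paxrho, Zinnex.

With Ashval and Renval, Pyrbel is earned (Rule 4).
With Pyrbel and Renval, Paxrho is earned (Rule 2).
Hexsel would need Zinnex, Renval, and Ashval (Rule 1), but Zinnex is never earned.
No rule produces Ashkel, and it is not given.
Pyrbel: reached.
Paxrho: reached.
Zinnex would need Ashkel (Rule 3), but Ashkel is never earned.
Reached: Pyrbel and Paxrho — 2 of the 5.

2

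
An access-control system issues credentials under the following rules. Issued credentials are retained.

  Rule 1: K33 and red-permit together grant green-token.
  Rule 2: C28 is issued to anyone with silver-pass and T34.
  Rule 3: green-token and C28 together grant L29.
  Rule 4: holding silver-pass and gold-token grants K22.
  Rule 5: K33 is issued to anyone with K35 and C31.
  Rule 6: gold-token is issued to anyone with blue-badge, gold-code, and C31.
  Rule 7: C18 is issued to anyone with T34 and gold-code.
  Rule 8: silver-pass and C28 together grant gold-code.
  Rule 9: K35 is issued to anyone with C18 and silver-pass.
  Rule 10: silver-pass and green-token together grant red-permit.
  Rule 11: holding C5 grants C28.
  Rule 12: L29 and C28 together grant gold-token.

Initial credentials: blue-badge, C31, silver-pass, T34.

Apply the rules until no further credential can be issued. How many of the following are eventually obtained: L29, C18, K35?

Holding silver-pass and T34 grants C28 (Rule 2).
Holding silver-pass and C28 grants gold-code (Rule 8).
Holding T34 and gold-code grants C18 (Rule 7).
Holding C18 and silver-pass grants K35 (Rule 9).
L29 would need green-token and C28 (Rule 3), but green-token is never granted.
C18: reached.
K35: reached.
Reached: C18 and K35 — 2 of the 3.

2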